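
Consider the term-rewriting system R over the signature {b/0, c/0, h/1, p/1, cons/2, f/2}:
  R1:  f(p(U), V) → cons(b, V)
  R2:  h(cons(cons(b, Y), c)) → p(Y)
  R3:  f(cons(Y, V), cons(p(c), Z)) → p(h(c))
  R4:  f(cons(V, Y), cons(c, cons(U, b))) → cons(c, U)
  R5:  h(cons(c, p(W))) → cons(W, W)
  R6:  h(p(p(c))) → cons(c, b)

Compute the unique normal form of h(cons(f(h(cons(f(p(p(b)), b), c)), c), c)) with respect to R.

p(c)

1. h(cons(f(h(cons(f(p(p(b)), b), c)), c), c))  →  h(cons(f(h(cons(cons(b, b), c)), c), c))   [R1 at 1.1.1.1.1]
2. h(cons(f(h(cons(cons(b, b), c)), c), c))  →  h(cons(f(p(b), c), c))   [R2 at 1.1.1]
3. h(cons(f(p(b), c), c))  →  h(cons(cons(b, c), c))   [R1 at 1.1]
4. h(cons(cons(b, c), c))  →  p(c)   [R2 at ε]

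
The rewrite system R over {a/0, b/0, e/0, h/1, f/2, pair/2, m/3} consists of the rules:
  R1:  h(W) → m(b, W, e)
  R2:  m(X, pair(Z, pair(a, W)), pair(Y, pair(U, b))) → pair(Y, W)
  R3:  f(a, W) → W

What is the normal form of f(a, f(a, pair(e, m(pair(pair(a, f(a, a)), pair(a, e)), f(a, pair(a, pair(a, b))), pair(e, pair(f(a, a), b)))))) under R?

pair(e, pair(e, b))

1. f(a, f(a, pair(e, m(pair(pair(a, f(a, a)), pair(a, e)), f(a, pair(a, pair(a, b))), pair(e, pair(f(a, a), b))))))  →  f(a, pair(e, m(pair(pair(a, f(a, a)), pair(a, e)), f(a, pair(a, pair(a, b))), pair(e, pair(f(a, a), b)))))   [R3 at ε]
2. f(a, pair(e, m(pair(pair(a, f(a, a)), pair(a, e)), f(a, pair(a, pair(a, b))), pair(e, pair(f(a, a), b)))))  →  pair(e, m(pair(pair(a, f(a, a)), pair(a, e)), f(a, pair(a, pair(a, b))), pair(e, pair(f(a, a), b))))   [R3 at ε]
3. pair(e, m(pair(pair(a, f(a, a)), pair(a, e)), f(a, pair(a, pair(a, b))), pair(e, pair(f(a, a), b))))  →  pair(e, m(pair(pair(a, a), pair(a, e)), f(a, pair(a, pair(a, b))), pair(e, pair(f(a, a), b))))   [R3 at 2.1.1.2]
4. pair(e, m(pair(pair(a, a), pair(a, e)), f(a, pair(a, pair(a, b))), pair(e, pair(f(a, a), b))))  →  pair(e, m(pair(pair(a, a), pair(a, e)), pair(a, pair(a, b)), pair(e, pair(f(a, a), b))))   [R3 at 2.2]
5. pair(e, m(pair(pair(a, a), pair(a, e)), pair(a, pair(a, b)), pair(e, pair(f(a, a), b))))  →  pair(e, pair(e, b))   [R2 at 2]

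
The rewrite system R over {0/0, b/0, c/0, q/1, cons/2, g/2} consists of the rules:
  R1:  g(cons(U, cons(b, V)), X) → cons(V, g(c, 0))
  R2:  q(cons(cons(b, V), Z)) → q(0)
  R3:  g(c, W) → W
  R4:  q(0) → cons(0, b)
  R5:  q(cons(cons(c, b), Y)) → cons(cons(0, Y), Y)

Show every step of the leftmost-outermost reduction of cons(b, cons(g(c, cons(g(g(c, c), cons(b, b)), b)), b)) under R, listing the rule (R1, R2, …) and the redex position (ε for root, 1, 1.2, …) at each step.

cons(b, cons(cons(cons(b, b), b), b))

1. cons(b, cons(g(c, cons(g(g(c, c), cons(b, b)), b)), b))  →  cons(b, cons(cons(g(g(c, c), cons(b, b)), b), b))   [R3 at 2.1]
2. cons(b, cons(cons(g(g(c, c), cons(b, b)), b), b))  →  cons(b, cons(cons(g(c, cons(b, b)), b), b))   [R3 at 2.1.1.1]
3. cons(b, cons(cons(g(c, cons(b, b)), b), b))  →  cons(b, cons(cons(cons(b, b), b), b))   [R3 at 2.1.1]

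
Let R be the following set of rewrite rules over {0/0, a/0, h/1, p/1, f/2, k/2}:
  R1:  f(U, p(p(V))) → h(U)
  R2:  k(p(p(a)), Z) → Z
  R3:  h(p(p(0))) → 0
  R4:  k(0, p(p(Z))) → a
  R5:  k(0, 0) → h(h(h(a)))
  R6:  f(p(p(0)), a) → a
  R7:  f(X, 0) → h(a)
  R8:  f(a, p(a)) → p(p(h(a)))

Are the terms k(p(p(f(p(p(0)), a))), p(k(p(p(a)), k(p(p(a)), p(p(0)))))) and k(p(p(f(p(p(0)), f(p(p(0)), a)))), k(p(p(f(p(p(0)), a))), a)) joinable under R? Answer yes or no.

no — NF(t₁) = p(p(p(0))), NF(t₂) = a

Reduce t₁ = k(p(p(f(p(p(0)), a))), p(k(p(p(a)), k(p(p(a)), p(p(0)))))):
1. k(p(p(f(p(p(0)), a))), p(k(p(p(a)), k(p(p(a)), p(p(0))))))  →  k(p(p(a)), p(k(p(p(a)), k(p(p(a)), p(p(0))))))   [R6 at 1.1.1]
2. k(p(p(a)), p(k(p(p(a)), k(p(p(a)), p(p(0))))))  →  p(k(p(p(a)), k(p(p(a)), p(p(0)))))   [R2 at ε]
3. p(k(p(p(a)), k(p(p(a)), p(p(0)))))  →  p(k(p(p(a)), p(p(0))))   [R2 at 1]
4. p(k(p(p(a)), p(p(0))))  →  p(p(p(0)))   [R2 at 1]

Reduce t₂ = k(p(p(f(p(p(0)), f(p(p(0)), a)))), k(p(p(f(p(p(0)), a))), a)):
1. k(p(p(f(p(p(0)), f(p(p(0)), a)))), k(p(p(f(p(p(0)), a))), a))  →  k(p(p(f(p(p(0)), a))), k(p(p(f(p(p(0)), a))), a))   [R6 at 1.1.1.2]
2. k(p(p(f(p(p(0)), a))), k(p(p(f(p(p(0)), a))), a))  →  k(p(p(a)), k(p(p(f(p(p(0)), a))), a))   [R6 at 1.1.1]
3. k(p(p(a)), k(p(p(f(p(p(0)), a))), a))  →  k(p(p(f(p(p(0)), a))), a)   [R2 at ε]
4. k(p(p(f(p(p(0)), a))), a)  →  k(p(p(a)), a)   [R6 at 1.1.1]
5. k(p(p(a)), a)  →  a   [R2 at ε]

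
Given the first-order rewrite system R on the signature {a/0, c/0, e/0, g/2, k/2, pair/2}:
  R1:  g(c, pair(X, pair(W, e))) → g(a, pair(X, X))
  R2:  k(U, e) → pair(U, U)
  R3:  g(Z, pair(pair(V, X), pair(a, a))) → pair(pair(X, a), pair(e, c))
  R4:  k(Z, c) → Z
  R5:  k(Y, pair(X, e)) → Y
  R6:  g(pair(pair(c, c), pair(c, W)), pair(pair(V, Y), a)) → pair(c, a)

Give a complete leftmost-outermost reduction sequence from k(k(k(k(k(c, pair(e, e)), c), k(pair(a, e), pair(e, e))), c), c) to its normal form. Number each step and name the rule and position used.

1. k(k(k(k(k(c, pair(e, e)), c), k(pair(a, e), pair(e, e))), c), c)  →  k(k(k(k(c, pair(e, e)), c), k(pair(a, e), pair(e, e))), c)   [R4 at ε]
2. k(k(k(k(c, pair(e, e)), c), k(pair(a, e), pair(e, e))), c)  →  k(k(k(c, pair(e, e)), c), k(pair(a, e), pair(e, e)))   [R4 at ε]
3. k(k(k(c, pair(e, e)), c), k(pair(a, e), pair(e, e)))  →  k(k(c, pair(e, e)), k(pair(a, e), pair(e, e)))   [R4 at 1]
4. k(k(c, pair(e, e)), k(pair(a, e), pair(e, e)))  →  k(c, k(pair(a, e), pair(e, e)))   [R5 at 1]
5. k(c, k(pair(a, e), pair(e, e)))  →  k(c, pair(a, e))   [R5 at 2]
6. k(c, pair(a, e))  →  c   [R5 at ε]

c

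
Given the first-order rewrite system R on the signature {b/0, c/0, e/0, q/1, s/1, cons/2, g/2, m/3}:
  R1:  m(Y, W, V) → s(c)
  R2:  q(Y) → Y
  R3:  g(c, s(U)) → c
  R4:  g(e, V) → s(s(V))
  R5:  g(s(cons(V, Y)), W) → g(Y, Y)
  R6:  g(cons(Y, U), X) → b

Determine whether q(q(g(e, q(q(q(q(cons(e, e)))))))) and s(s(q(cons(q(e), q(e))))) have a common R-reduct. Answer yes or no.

Reduce t₁ = q(q(g(e, q(q(q(q(cons(e, e)))))))):
1. q(q(g(e, q(q(q(q(cons(e, e))))))))  →  q(g(e, q(q(q(q(cons(e, e)))))))   [R2 at ε]
2. q(g(e, q(q(q(q(cons(e, e)))))))  →  g(e, q(q(q(q(cons(e, e))))))   [R2 at ε]
3. g(e, q(q(q(q(cons(e, e))))))  →  s(s(q(q(q(q(cons(e, e)))))))   [R4 at ε]
4. s(s(q(q(q(q(cons(e, e)))))))  →  s(s(q(q(q(cons(e, e))))))   [R2 at 1.1]
5. s(s(q(q(q(cons(e, e))))))  →  s(s(q(q(cons(e, e)))))   [R2 at 1.1]
6. s(s(q(q(cons(e, e)))))  →  s(s(q(cons(e, e))))   [R2 at 1.1]
7. s(s(q(cons(e, e))))  →  s(s(cons(e, e)))   [R2 at 1.1]

Reduce t₂ = s(s(q(cons(q(e), q(e))))):
1. s(s(q(cons(q(e), q(e)))))  →  s(s(cons(q(e), q(e))))   [R2 at 1.1]
2. s(s(cons(q(e), q(e))))  →  s(s(cons(e, q(e))))   [R2 at 1.1.1]
3. s(s(cons(e, q(e))))  →  s(s(cons(e, e)))   [R2 at 1.1.2]

yes — NF(t₁) = s(s(cons(e, e))), NF(t₂) = s(s(cons(e, e)))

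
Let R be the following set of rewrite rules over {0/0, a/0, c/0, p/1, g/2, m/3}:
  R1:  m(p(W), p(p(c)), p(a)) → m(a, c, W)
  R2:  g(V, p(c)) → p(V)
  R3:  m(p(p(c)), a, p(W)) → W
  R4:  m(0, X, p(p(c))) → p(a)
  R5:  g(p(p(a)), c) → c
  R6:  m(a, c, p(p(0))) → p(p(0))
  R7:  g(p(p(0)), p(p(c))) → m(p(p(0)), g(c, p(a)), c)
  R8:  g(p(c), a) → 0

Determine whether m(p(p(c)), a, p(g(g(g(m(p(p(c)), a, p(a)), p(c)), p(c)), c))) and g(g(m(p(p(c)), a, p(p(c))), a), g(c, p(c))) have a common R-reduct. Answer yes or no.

Reduce t₁ = m(p(p(c)), a, p(g(g(g(m(p(p(c)), a, p(a)), p(c)), p(c)), c))):
1. m(p(p(c)), a, p(g(g(g(m(p(p(c)), a, p(a)), p(c)), p(c)), c)))  →  g(g(g(m(p(p(c)), a, p(a)), p(c)), p(c)), c)   [R3 at ε]
2. g(g(g(m(p(p(c)), a, p(a)), p(c)), p(c)), c)  →  g(p(g(m(p(p(c)), a, p(a)), p(c))), c)   [R2 at 1]
3. g(p(g(m(p(p(c)), a, p(a)), p(c))), c)  →  g(p(p(m(p(p(c)), a, p(a)))), c)   [R2 at 1.1]
4. g(p(p(m(p(p(c)), a, p(a)))), c)  →  g(p(p(a)), c)   [R3 at 1.1.1]
5. g(p(p(a)), c)  →  c   [R5 at ε]

Reduce t₂ = g(g(m(p(p(c)), a, p(p(c))), a), g(c, p(c))):
1. g(g(m(p(p(c)), a, p(p(c))), a), g(c, p(c)))  →  g(g(p(c), a), g(c, p(c)))   [R3 at 1.1]
2. g(g(p(c), a), g(c, p(c)))  →  g(0, g(c, p(c)))   [R8 at 1]
3. g(0, g(c, p(c)))  →  g(0, p(c))   [R2 at 2]
4. g(0, p(c))  →  p(0)   [R2 at ε]

no — NF(t₁) = c, NF(t₂) = p(0)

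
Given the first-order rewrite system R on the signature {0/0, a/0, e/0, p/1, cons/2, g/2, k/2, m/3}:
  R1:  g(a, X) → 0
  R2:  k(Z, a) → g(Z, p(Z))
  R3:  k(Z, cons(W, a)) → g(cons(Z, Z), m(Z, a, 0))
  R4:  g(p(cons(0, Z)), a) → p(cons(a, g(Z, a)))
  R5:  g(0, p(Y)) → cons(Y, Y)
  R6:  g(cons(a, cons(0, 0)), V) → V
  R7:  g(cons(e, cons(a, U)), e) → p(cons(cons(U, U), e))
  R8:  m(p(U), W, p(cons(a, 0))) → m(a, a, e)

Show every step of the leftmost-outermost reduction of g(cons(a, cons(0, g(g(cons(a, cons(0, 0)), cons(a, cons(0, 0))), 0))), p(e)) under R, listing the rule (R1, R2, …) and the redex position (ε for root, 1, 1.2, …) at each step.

1. g(cons(a, cons(0, g(g(cons(a, cons(0, 0)), cons(a, cons(0, 0))), 0))), p(e))  →  g(cons(a, cons(0, g(cons(a, cons(0, 0)), 0))), p(e))   [R6 at 1.2.2.1]
2. g(cons(a, cons(0, g(cons(a, cons(0, 0)), 0))), p(e))  →  g(cons(a, cons(0, 0)), p(e))   [R6 at 1.2.2]
3. g(cons(a, cons(0, 0)), p(e))  →  p(e)   [R6 at ε]

p(e)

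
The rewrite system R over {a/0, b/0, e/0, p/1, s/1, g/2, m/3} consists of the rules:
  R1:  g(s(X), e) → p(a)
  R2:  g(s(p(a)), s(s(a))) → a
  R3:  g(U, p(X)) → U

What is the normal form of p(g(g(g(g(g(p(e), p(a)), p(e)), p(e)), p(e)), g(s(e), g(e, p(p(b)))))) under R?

p(p(e))

1. p(g(g(g(g(g(p(e), p(a)), p(e)), p(e)), p(e)), g(s(e), g(e, p(p(b))))))  →  p(g(g(g(g(p(e), p(a)), p(e)), p(e)), g(s(e), g(e, p(p(b))))))   [R3 at 1.1]
2. p(g(g(g(g(p(e), p(a)), p(e)), p(e)), g(s(e), g(e, p(p(b))))))  →  p(g(g(g(p(e), p(a)), p(e)), g(s(e), g(e, p(p(b))))))   [R3 at 1.1]
3. p(g(g(g(p(e), p(a)), p(e)), g(s(e), g(e, p(p(b))))))  →  p(g(g(p(e), p(a)), g(s(e), g(e, p(p(b))))))   [R3 at 1.1]
4. p(g(g(p(e), p(a)), g(s(e), g(e, p(p(b))))))  →  p(g(p(e), g(s(e), g(e, p(p(b))))))   [R3 at 1.1]
5. p(g(p(e), g(s(e), g(e, p(p(b))))))  →  p(g(p(e), g(s(e), e)))   [R3 at 1.2.2]
6. p(g(p(e), g(s(e), e)))  →  p(g(p(e), p(a)))   [R1 at 1.2]
7. p(g(p(e), p(a)))  →  p(p(e))   [R3 at 1]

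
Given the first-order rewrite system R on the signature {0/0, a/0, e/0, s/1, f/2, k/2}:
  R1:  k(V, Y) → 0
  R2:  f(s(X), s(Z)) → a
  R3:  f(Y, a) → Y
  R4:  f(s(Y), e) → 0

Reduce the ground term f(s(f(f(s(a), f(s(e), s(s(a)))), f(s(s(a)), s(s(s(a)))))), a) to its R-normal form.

1. f(s(f(f(s(a), f(s(e), s(s(a)))), f(s(s(a)), s(s(s(a)))))), a)  →  s(f(f(s(a), f(s(e), s(s(a)))), f(s(s(a)), s(s(s(a))))))   [R3 at ε]
2. s(f(f(s(a), f(s(e), s(s(a)))), f(s(s(a)), s(s(s(a))))))  →  s(f(f(s(a), a), f(s(s(a)), s(s(s(a))))))   [R2 at 1.1.2]
3. s(f(f(s(a), a), f(s(s(a)), s(s(s(a))))))  →  s(f(s(a), f(s(s(a)), s(s(s(a))))))   [R3 at 1.1]
4. s(f(s(a), f(s(s(a)), s(s(s(a))))))  →  s(f(s(a), a))   [R2 at 1.2]
5. s(f(s(a), a))  →  s(s(a))   [R3 at 1]

s(s(a))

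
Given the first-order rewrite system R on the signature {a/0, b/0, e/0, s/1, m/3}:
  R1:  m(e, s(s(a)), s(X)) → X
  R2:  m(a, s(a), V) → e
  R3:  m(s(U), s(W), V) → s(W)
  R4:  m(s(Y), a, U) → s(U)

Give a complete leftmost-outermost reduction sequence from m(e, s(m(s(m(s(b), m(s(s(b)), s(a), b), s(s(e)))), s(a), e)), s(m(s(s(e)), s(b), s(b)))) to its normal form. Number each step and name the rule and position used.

1. m(e, s(m(s(m(s(b), m(s(s(b)), s(a), b), s(s(e)))), s(a), e)), s(m(s(s(e)), s(b), s(b))))  →  m(e, s(s(a)), s(m(s(s(e)), s(b), s(b))))   [R3 at 2.1]
2. m(e, s(s(a)), s(m(s(s(e)), s(b), s(b))))  →  m(s(s(e)), s(b), s(b))   [R1 at ε]
3. m(s(s(e)), s(b), s(b))  →  s(b)   [R3 at ε]

s(b)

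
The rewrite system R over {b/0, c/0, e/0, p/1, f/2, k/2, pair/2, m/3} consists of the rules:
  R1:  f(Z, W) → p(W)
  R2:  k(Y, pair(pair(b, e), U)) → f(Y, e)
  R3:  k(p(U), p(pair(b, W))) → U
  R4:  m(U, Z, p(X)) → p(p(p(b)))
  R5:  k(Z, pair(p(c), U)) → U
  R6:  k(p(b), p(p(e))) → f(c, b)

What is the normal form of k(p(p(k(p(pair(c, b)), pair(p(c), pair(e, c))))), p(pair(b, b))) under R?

p(pair(e, c))

1. k(p(p(k(p(pair(c, b)), pair(p(c), pair(e, c))))), p(pair(b, b)))  →  p(k(p(pair(c, b)), pair(p(c), pair(e, c))))   [R3 at ε]
2. p(k(p(pair(c, b)), pair(p(c), pair(e, c))))  →  p(pair(e, c))   [R5 at 1]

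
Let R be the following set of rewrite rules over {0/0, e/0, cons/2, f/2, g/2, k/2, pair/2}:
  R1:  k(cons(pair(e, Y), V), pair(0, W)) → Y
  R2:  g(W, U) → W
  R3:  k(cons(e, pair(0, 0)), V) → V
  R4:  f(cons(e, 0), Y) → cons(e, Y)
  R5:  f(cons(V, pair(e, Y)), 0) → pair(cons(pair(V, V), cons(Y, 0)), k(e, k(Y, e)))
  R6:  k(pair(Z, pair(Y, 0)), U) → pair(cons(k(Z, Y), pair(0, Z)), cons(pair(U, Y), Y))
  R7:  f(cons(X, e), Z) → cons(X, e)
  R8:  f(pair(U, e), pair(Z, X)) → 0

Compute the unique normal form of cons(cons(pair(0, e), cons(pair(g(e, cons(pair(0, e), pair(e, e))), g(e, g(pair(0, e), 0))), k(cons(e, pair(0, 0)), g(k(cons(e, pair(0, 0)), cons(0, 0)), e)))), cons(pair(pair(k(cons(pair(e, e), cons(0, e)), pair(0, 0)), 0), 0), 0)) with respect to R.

1. cons(cons(pair(0, e), cons(pair(g(e, cons(pair(0, e), pair(e, e))), g(e, g(pair(0, e), 0))), k(cons(e, pair(0, 0)), g(k(cons(e, pair(0, 0)), cons(0, 0)), e)))), cons(pair(pair(k(cons(pair(e, e), cons(0, e)), pair(0, 0)), 0), 0), 0))  →  cons(cons(pair(0, e), cons(pair(e, g(e, g(pair(0, e), 0))), k(cons(e, pair(0, 0)), g(k(cons(e, pair(0, 0)), cons(0, 0)), e)))), cons(pair(pair(k(cons(pair(e, e), cons(0, e)), pair(0, 0)), 0), 0), 0))   [R2 at 1.2.1.1]
2. cons(cons(pair(0, e), cons(pair(e, g(e, g(pair(0, e), 0))), k(cons(e, pair(0, 0)), g(k(cons(e, pair(0, 0)), cons(0, 0)), e)))), cons(pair(pair(k(cons(pair(e, e), cons(0, e)), pair(0, 0)), 0), 0), 0))  →  cons(cons(pair(0, e), cons(pair(e, e), k(cons(e, pair(0, 0)), g(k(cons(e, pair(0, 0)), cons(0, 0)), e)))), cons(pair(pair(k(cons(pair(e, e), cons(0, e)), pair(0, 0)), 0), 0), 0))   [R2 at 1.2.1.2]
3. cons(cons(pair(0, e), cons(pair(e, e), k(cons(e, pair(0, 0)), g(k(cons(e, pair(0, 0)), cons(0, 0)), e)))), cons(pair(pair(k(cons(pair(e, e), cons(0, e)), pair(0, 0)), 0), 0), 0))  →  cons(cons(pair(0, e), cons(pair(e, e), g(k(cons(e, pair(0, 0)), cons(0, 0)), e))), cons(pair(pair(k(cons(pair(e, e), cons(0, e)), pair(0, 0)), 0), 0), 0))   [R3 at 1.2.2]
4. cons(cons(pair(0, e), cons(pair(e, e), g(k(cons(e, pair(0, 0)), cons(0, 0)), e))), cons(pair(pair(k(cons(pair(e, e), cons(0, e)), pair(0, 0)), 0), 0), 0))  →  cons(cons(pair(0, e), cons(pair(e, e), k(cons(e, pair(0, 0)), cons(0, 0)))), cons(pair(pair(k(cons(pair(e, e), cons(0, e)), pair(0, 0)), 0), 0), 0))   [R2 at 1.2.2]
5. cons(cons(pair(0, e), cons(pair(e, e), k(cons(e, pair(0, 0)), cons(0, 0)))), cons(pair(pair(k(cons(pair(e, e), cons(0, e)), pair(0, 0)), 0), 0), 0))  →  cons(cons(pair(0, e), cons(pair(e, e), cons(0, 0))), cons(pair(pair(k(cons(pair(e, e), cons(0, e)), pair(0, 0)), 0), 0), 0))   [R3 at 1.2.2]
6. cons(cons(pair(0, e), cons(pair(e, e), cons(0, 0))), cons(pair(pair(k(cons(pair(e, e), cons(0, e)), pair(0, 0)), 0), 0), 0))  →  cons(cons(pair(0, e), cons(pair(e, e), cons(0, 0))), cons(pair(pair(e, 0), 0), 0))   [R1 at 2.1.1.1]

cons(cons(pair(0, e), cons(pair(e, e), cons(0, 0))), cons(pair(pair(e, 0), 0), 0))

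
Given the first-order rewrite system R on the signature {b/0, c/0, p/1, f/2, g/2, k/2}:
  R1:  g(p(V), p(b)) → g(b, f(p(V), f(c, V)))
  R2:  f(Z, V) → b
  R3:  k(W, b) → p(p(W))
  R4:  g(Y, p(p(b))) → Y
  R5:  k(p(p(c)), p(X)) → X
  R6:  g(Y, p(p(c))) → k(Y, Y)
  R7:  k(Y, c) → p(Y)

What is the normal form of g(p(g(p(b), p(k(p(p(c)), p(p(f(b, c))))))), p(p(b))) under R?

1. g(p(g(p(b), p(k(p(p(c)), p(p(f(b, c))))))), p(p(b)))  →  p(g(p(b), p(k(p(p(c)), p(p(f(b, c)))))))   [R4 at ε]
2. p(g(p(b), p(k(p(p(c)), p(p(f(b, c)))))))  →  p(g(p(b), p(p(f(b, c)))))   [R5 at 1.2.1]
3. p(g(p(b), p(p(f(b, c)))))  →  p(g(p(b), p(p(b))))   [R2 at 1.2.1.1]
4. p(g(p(b), p(p(b))))  →  p(p(b))   [R4 at 1]

p(p(b))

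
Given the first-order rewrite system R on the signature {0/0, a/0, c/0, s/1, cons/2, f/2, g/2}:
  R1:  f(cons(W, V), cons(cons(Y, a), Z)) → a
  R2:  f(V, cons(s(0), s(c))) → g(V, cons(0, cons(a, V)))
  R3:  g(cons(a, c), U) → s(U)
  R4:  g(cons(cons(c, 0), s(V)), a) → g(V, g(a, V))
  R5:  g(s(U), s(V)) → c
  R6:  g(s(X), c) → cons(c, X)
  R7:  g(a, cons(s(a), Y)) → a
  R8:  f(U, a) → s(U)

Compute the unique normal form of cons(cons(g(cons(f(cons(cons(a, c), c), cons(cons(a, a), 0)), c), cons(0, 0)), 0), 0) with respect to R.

1. cons(cons(g(cons(f(cons(cons(a, c), c), cons(cons(a, a), 0)), c), cons(0, 0)), 0), 0)  →  cons(cons(g(cons(a, c), cons(0, 0)), 0), 0)   [R1 at 1.1.1.1]
2. cons(cons(g(cons(a, c), cons(0, 0)), 0), 0)  →  cons(cons(s(cons(0, 0)), 0), 0)   [R3 at 1.1]

cons(cons(s(cons(0, 0)), 0), 0)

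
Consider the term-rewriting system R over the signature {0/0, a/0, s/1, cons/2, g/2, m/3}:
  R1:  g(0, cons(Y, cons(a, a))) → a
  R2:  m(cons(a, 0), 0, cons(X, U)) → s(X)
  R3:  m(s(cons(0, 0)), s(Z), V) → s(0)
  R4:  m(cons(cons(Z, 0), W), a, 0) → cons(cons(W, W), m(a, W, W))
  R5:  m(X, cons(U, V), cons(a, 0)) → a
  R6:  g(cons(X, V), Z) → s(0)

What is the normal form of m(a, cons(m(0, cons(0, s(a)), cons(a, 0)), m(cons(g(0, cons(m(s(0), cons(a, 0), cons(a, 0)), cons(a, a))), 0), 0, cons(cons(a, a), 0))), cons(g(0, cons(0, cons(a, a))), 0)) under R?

1. m(a, cons(m(0, cons(0, s(a)), cons(a, 0)), m(cons(g(0, cons(m(s(0), cons(a, 0), cons(a, 0)), cons(a, a))), 0), 0, cons(cons(a, a), 0))), cons(g(0, cons(0, cons(a, a))), 0))  →  m(a, cons(a, m(cons(g(0, cons(m(s(0), cons(a, 0), cons(a, 0)), cons(a, a))), 0), 0, cons(cons(a, a), 0))), cons(g(0, cons(0, cons(a, a))), 0))   [R5 at 2.1]
2. m(a, cons(a, m(cons(g(0, cons(m(s(0), cons(a, 0), cons(a, 0)), cons(a, a))), 0), 0, cons(cons(a, a), 0))), cons(g(0, cons(0, cons(a, a))), 0))  →  m(a, cons(a, m(cons(a, 0), 0, cons(cons(a, a), 0))), cons(g(0, cons(0, cons(a, a))), 0))   [R1 at 2.2.1.1]
3. m(a, cons(a, m(cons(a, 0), 0, cons(cons(a, a), 0))), cons(g(0, cons(0, cons(a, a))), 0))  →  m(a, cons(a, s(cons(a, a))), cons(g(0, cons(0, cons(a, a))), 0))   [R2 at 2.2]
4. m(a, cons(a, s(cons(a, a))), cons(g(0, cons(0, cons(a, a))), 0))  →  m(a, cons(a, s(cons(a, a))), cons(a, 0))   [R1 at 3.1]
5. m(a, cons(a, s(cons(a, a))), cons(a, 0))  →  a   [R5 at ε]

a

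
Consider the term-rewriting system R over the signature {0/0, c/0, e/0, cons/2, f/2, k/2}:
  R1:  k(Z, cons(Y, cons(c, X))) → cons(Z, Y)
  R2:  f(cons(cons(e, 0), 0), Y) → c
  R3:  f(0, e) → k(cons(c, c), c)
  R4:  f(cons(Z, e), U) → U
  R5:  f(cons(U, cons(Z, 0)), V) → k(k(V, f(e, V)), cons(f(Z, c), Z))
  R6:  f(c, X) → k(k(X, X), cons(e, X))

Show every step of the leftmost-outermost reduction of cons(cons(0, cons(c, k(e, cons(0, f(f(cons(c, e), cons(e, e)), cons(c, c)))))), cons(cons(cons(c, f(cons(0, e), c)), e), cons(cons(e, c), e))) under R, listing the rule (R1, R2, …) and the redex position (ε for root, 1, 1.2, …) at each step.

cons(cons(0, cons(c, cons(e, 0))), cons(cons(cons(c, c), e), cons(cons(e, c), e)))

1. cons(cons(0, cons(c, k(e, cons(0, f(f(cons(c, e), cons(e, e)), cons(c, c)))))), cons(cons(cons(c, f(cons(0, e), c)), e), cons(cons(e, c), e)))  →  cons(cons(0, cons(c, k(e, cons(0, f(cons(e, e), cons(c, c)))))), cons(cons(cons(c, f(cons(0, e), c)), e), cons(cons(e, c), e)))   [R4 at 1.2.2.2.2.1]
2. cons(cons(0, cons(c, k(e, cons(0, f(cons(e, e), cons(c, c)))))), cons(cons(cons(c, f(cons(0, e), c)), e), cons(cons(e, c), e)))  →  cons(cons(0, cons(c, k(e, cons(0, cons(c, c))))), cons(cons(cons(c, f(cons(0, e), c)), e), cons(cons(e, c), e)))   [R4 at 1.2.2.2.2]
3. cons(cons(0, cons(c, k(e, cons(0, cons(c, c))))), cons(cons(cons(c, f(cons(0, e), c)), e), cons(cons(e, c), e)))  →  cons(cons(0, cons(c, cons(e, 0))), cons(cons(cons(c, f(cons(0, e), c)), e), cons(cons(e, c), e)))   [R1 at 1.2.2]
4. cons(cons(0, cons(c, cons(e, 0))), cons(cons(cons(c, f(cons(0, e), c)), e), cons(cons(e, c), e)))  →  cons(cons(0, cons(c, cons(e, 0))), cons(cons(cons(c, c), e), cons(cons(e, c), e)))   [R4 at 2.1.1.2]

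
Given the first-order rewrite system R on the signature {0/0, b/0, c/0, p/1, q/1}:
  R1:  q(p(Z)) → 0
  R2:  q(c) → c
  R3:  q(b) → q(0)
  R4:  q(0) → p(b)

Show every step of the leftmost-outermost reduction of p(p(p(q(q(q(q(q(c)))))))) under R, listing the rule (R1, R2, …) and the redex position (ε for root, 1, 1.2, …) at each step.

1. p(p(p(q(q(q(q(q(c))))))))  →  p(p(p(q(q(q(q(c)))))))   [R2 at 1.1.1.1.1.1.1]
2. p(p(p(q(q(q(q(c)))))))  →  p(p(p(q(q(q(c))))))   [R2 at 1.1.1.1.1.1]
3. p(p(p(q(q(q(c))))))  →  p(p(p(q(q(c)))))   [R2 at 1.1.1.1.1]
4. p(p(p(q(q(c)))))  →  p(p(p(q(c))))   [R2 at 1.1.1.1]
5. p(p(p(q(c))))  →  p(p(p(c)))   [R2 at 1.1.1]

p(p(p(c)))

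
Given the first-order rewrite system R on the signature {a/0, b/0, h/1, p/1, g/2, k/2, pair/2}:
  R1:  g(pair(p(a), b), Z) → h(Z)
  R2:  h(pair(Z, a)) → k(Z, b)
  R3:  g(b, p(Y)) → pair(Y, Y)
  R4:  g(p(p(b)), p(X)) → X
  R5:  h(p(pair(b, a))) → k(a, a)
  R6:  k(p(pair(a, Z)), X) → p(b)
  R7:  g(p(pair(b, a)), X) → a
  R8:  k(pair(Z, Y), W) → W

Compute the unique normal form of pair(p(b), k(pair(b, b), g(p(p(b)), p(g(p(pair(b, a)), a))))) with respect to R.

1. pair(p(b), k(pair(b, b), g(p(p(b)), p(g(p(pair(b, a)), a)))))  →  pair(p(b), g(p(p(b)), p(g(p(pair(b, a)), a))))   [R8 at 2]
2. pair(p(b), g(p(p(b)), p(g(p(pair(b, a)), a))))  →  pair(p(b), g(p(pair(b, a)), a))   [R4 at 2]
3. pair(p(b), g(p(pair(b, a)), a))  →  pair(p(b), a)   [R7 at 2]

pair(p(b), a)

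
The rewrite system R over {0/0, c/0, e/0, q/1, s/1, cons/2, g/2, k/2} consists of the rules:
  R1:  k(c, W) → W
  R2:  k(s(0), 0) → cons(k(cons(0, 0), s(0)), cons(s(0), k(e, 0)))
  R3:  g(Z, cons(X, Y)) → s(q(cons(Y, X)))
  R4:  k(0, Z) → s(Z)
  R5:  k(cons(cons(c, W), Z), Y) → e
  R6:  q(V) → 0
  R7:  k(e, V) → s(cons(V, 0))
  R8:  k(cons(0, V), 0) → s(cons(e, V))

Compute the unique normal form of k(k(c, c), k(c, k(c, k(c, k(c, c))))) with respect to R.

c

1. k(k(c, c), k(c, k(c, k(c, k(c, c)))))  →  k(c, k(c, k(c, k(c, k(c, c)))))   [R1 at 1]
2. k(c, k(c, k(c, k(c, k(c, c)))))  →  k(c, k(c, k(c, k(c, c))))   [R1 at ε]
3. k(c, k(c, k(c, k(c, c))))  →  k(c, k(c, k(c, c)))   [R1 at ε]
4. k(c, k(c, k(c, c)))  →  k(c, k(c, c))   [R1 at ε]
5. k(c, k(c, c))  →  k(c, c)   [R1 at ε]
6. k(c, c)  →  c   [R1 at ε]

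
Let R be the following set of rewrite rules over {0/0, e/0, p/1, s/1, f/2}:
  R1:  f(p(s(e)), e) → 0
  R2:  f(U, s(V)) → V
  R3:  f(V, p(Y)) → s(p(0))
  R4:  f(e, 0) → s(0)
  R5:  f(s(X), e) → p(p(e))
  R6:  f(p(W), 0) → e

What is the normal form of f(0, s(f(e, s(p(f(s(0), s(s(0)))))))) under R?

p(s(0))

1. f(0, s(f(e, s(p(f(s(0), s(s(0))))))))  →  f(e, s(p(f(s(0), s(s(0))))))   [R2 at ε]
2. f(e, s(p(f(s(0), s(s(0))))))  →  p(f(s(0), s(s(0))))   [R2 at ε]
3. p(f(s(0), s(s(0))))  →  p(s(0))   [R2 at 1]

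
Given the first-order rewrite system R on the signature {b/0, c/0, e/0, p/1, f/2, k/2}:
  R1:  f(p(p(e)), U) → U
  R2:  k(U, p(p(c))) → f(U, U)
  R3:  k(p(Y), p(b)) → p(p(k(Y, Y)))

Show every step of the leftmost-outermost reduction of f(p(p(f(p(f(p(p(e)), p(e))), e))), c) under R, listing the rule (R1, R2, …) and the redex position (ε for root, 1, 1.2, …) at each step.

1. f(p(p(f(p(f(p(p(e)), p(e))), e))), c)  →  f(p(p(f(p(p(e)), e))), c)   [R1 at 1.1.1.1.1]
2. f(p(p(f(p(p(e)), e))), c)  →  f(p(p(e)), c)   [R1 at 1.1.1]
3. f(p(p(e)), c)  →  c   [R1 at ε]

c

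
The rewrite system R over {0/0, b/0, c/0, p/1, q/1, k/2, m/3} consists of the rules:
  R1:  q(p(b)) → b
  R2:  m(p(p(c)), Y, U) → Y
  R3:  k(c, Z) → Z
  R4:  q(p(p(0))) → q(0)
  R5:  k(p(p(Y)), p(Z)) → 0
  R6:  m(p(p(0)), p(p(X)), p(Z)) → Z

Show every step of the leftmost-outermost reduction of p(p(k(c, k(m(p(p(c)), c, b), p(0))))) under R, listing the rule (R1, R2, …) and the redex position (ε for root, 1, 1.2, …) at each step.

p(p(p(0)))

1. p(p(k(c, k(m(p(p(c)), c, b), p(0)))))  →  p(p(k(m(p(p(c)), c, b), p(0))))   [R3 at 1.1]
2. p(p(k(m(p(p(c)), c, b), p(0))))  →  p(p(k(c, p(0))))   [R2 at 1.1.1]
3. p(p(k(c, p(0))))  →  p(p(p(0)))   [R3 at 1.1]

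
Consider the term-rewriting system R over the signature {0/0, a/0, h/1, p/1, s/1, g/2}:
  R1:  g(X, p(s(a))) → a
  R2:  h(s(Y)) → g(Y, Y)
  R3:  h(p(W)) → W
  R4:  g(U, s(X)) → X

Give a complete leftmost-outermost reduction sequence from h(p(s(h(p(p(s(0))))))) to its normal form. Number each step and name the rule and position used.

s(p(s(0)))

1. h(p(s(h(p(p(s(0)))))))  →  s(h(p(p(s(0)))))   [R3 at ε]
2. s(h(p(p(s(0)))))  →  s(p(s(0)))   [R3 at 1]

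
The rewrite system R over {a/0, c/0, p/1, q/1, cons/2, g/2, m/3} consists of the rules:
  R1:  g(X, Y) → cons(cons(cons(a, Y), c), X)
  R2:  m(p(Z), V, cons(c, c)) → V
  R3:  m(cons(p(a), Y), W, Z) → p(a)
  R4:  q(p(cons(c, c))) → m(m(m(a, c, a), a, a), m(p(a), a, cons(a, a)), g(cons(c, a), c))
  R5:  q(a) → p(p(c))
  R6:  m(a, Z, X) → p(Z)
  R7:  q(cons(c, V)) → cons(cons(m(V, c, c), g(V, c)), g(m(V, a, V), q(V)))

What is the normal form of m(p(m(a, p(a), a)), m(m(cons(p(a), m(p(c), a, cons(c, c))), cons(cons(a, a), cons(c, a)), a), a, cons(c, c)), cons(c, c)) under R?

1. m(p(m(a, p(a), a)), m(m(cons(p(a), m(p(c), a, cons(c, c))), cons(cons(a, a), cons(c, a)), a), a, cons(c, c)), cons(c, c))  →  m(m(cons(p(a), m(p(c), a, cons(c, c))), cons(cons(a, a), cons(c, a)), a), a, cons(c, c))   [R2 at ε]
2. m(m(cons(p(a), m(p(c), a, cons(c, c))), cons(cons(a, a), cons(c, a)), a), a, cons(c, c))  →  m(p(a), a, cons(c, c))   [R3 at 1]
3. m(p(a), a, cons(c, c))  →  a   [R2 at ε]

a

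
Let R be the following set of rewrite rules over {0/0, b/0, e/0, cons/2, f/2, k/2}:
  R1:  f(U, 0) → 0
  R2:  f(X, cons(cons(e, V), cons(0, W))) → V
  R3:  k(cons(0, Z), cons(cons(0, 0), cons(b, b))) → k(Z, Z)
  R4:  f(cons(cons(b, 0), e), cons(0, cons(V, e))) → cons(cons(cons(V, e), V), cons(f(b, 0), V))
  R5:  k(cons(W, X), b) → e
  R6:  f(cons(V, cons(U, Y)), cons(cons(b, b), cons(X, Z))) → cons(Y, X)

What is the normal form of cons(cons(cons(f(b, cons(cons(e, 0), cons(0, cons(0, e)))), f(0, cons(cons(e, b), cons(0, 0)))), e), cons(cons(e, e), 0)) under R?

cons(cons(cons(0, b), e), cons(cons(e, e), 0))

1. cons(cons(cons(f(b, cons(cons(e, 0), cons(0, cons(0, e)))), f(0, cons(cons(e, b), cons(0, 0)))), e), cons(cons(e, e), 0))  →  cons(cons(cons(0, f(0, cons(cons(e, b), cons(0, 0)))), e), cons(cons(e, e), 0))   [R2 at 1.1.1]
2. cons(cons(cons(0, f(0, cons(cons(e, b), cons(0, 0)))), e), cons(cons(e, e), 0))  →  cons(cons(cons(0, b), e), cons(cons(e, e), 0))   [R2 at 1.1.2]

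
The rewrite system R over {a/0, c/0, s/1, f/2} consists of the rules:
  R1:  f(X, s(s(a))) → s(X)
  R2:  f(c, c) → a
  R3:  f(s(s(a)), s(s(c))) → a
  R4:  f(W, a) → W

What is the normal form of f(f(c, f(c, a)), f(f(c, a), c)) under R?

1. f(f(c, f(c, a)), f(f(c, a), c))  →  f(f(c, c), f(f(c, a), c))   [R4 at 1.2]
2. f(f(c, c), f(f(c, a), c))  →  f(a, f(f(c, a), c))   [R2 at 1]
3. f(a, f(f(c, a), c))  →  f(a, f(c, c))   [R4 at 2.1]
4. f(a, f(c, c))  →  f(a, a)   [R2 at 2]
5. f(a, a)  →  a   [R4 at ε]

a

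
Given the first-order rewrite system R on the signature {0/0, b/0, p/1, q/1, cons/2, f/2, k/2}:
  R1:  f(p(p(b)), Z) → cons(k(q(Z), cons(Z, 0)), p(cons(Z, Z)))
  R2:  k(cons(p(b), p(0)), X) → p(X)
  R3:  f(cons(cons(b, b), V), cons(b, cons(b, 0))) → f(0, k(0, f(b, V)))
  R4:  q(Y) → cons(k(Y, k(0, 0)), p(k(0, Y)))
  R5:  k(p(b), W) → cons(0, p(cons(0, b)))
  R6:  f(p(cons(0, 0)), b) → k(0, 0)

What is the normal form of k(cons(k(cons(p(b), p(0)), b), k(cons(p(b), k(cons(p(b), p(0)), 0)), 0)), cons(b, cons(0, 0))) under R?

p(cons(b, cons(0, 0)))

1. k(cons(k(cons(p(b), p(0)), b), k(cons(p(b), k(cons(p(b), p(0)), 0)), 0)), cons(b, cons(0, 0)))  →  k(cons(p(b), k(cons(p(b), k(cons(p(b), p(0)), 0)), 0)), cons(b, cons(0, 0)))   [R2 at 1.1]
2. k(cons(p(b), k(cons(p(b), k(cons(p(b), p(0)), 0)), 0)), cons(b, cons(0, 0)))  →  k(cons(p(b), k(cons(p(b), p(0)), 0)), cons(b, cons(0, 0)))   [R2 at 1.2.1.2]
3. k(cons(p(b), k(cons(p(b), p(0)), 0)), cons(b, cons(0, 0)))  →  k(cons(p(b), p(0)), cons(b, cons(0, 0)))   [R2 at 1.2]
4. k(cons(p(b), p(0)), cons(b, cons(0, 0)))  →  p(cons(b, cons(0, 0)))   [R2 at ε]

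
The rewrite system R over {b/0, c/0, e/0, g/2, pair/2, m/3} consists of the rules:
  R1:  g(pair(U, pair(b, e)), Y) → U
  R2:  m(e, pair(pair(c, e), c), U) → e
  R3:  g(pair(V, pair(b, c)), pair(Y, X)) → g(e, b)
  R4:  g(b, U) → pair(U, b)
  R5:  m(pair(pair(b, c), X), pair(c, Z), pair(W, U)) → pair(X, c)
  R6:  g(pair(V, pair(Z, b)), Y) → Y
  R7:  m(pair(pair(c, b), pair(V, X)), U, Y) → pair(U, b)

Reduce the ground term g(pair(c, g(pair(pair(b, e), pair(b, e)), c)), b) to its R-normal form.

c

1. g(pair(c, g(pair(pair(b, e), pair(b, e)), c)), b)  →  g(pair(c, pair(b, e)), b)   [R1 at 1.2]
2. g(pair(c, pair(b, e)), b)  →  c   [R1 at ε]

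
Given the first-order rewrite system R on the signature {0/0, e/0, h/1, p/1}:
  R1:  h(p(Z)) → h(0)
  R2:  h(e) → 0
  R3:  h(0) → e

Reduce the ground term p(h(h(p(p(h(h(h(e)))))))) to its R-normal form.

p(0)

1. p(h(h(p(p(h(h(h(e))))))))  →  p(h(h(0)))   [R1 at 1.1]
2. p(h(h(0)))  →  p(h(e))   [R3 at 1.1]
3. p(h(e))  →  p(0)   [R2 at 1]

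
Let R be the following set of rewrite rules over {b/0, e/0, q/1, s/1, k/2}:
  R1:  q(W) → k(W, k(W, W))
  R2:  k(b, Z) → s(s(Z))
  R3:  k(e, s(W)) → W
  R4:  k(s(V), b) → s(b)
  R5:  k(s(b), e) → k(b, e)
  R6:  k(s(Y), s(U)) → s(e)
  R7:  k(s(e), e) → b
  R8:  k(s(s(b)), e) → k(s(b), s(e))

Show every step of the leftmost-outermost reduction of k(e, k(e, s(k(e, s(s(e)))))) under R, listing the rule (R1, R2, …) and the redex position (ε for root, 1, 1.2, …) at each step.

e

1. k(e, k(e, s(k(e, s(s(e))))))  →  k(e, k(e, s(s(e))))   [R3 at 2]
2. k(e, k(e, s(s(e))))  →  k(e, s(e))   [R3 at 2]
3. k(e, s(e))  →  e   [R3 at ε]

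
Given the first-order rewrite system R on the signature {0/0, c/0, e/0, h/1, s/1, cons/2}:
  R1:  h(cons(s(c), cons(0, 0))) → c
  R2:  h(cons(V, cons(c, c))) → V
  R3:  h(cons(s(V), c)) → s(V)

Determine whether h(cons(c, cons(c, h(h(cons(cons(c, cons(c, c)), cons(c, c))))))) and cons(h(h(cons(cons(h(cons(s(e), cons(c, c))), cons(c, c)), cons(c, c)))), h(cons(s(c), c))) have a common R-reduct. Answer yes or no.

no — NF(t₁) = c, NF(t₂) = cons(s(e), s(c))

Reduce t₁ = h(cons(c, cons(c, h(h(cons(cons(c, cons(c, c)), cons(c, c))))))):
1. h(cons(c, cons(c, h(h(cons(cons(c, cons(c, c)), cons(c, c)))))))  →  h(cons(c, cons(c, h(cons(c, cons(c, c))))))   [R2 at 1.2.2.1]
2. h(cons(c, cons(c, h(cons(c, cons(c, c))))))  →  h(cons(c, cons(c, c)))   [R2 at 1.2.2]
3. h(cons(c, cons(c, c)))  →  c   [R2 at ε]

Reduce t₂ = cons(h(h(cons(cons(h(cons(s(e), cons(c, c))), cons(c, c)), cons(c, c)))), h(cons(s(c), c))):
1. cons(h(h(cons(cons(h(cons(s(e), cons(c, c))), cons(c, c)), cons(c, c)))), h(cons(s(c), c)))  →  cons(h(cons(h(cons(s(e), cons(c, c))), cons(c, c))), h(cons(s(c), c)))   [R2 at 1.1]
2. cons(h(cons(h(cons(s(e), cons(c, c))), cons(c, c))), h(cons(s(c), c)))  →  cons(h(cons(s(e), cons(c, c))), h(cons(s(c), c)))   [R2 at 1]
3. cons(h(cons(s(e), cons(c, c))), h(cons(s(c), c)))  →  cons(s(e), h(cons(s(c), c)))   [R2 at 1]
4. cons(s(e), h(cons(s(c), c)))  →  cons(s(e), s(c))   [R3 at 2]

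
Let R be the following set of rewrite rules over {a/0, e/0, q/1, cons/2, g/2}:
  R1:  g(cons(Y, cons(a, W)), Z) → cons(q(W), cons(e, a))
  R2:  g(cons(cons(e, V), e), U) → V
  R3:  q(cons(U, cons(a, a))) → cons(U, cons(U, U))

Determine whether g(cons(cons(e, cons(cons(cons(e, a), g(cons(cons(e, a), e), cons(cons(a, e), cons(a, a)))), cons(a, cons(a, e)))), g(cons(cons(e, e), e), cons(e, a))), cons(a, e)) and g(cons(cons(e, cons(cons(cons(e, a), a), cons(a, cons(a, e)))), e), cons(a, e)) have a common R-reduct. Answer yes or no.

yes — NF(t₁) = cons(cons(cons(e, a), a), cons(a, cons(a, e))), NF(t₂) = cons(cons(cons(e, a), a), cons(a, cons(a, e)))

Reduce t₁ = g(cons(cons(e, cons(cons(cons(e, a), g(cons(cons(e, a), e), cons(cons(a, e), cons(a, a)))), cons(a, cons(a, e)))), g(cons(cons(e, e), e), cons(e, a))), cons(a, e)):
1. g(cons(cons(e, cons(cons(cons(e, a), g(cons(cons(e, a), e), cons(cons(a, e), cons(a, a)))), cons(a, cons(a, e)))), g(cons(cons(e, e), e), cons(e, a))), cons(a, e))  →  g(cons(cons(e, cons(cons(cons(e, a), a), cons(a, cons(a, e)))), g(cons(cons(e, e), e), cons(e, a))), cons(a, e))   [R2 at 1.1.2.1.2]
2. g(cons(cons(e, cons(cons(cons(e, a), a), cons(a, cons(a, e)))), g(cons(cons(e, e), e), cons(e, a))), cons(a, e))  →  g(cons(cons(e, cons(cons(cons(e, a), a), cons(a, cons(a, e)))), e), cons(a, e))   [R2 at 1.2]
3. g(cons(cons(e, cons(cons(cons(e, a), a), cons(a, cons(a, e)))), e), cons(a, e))  →  cons(cons(cons(e, a), a), cons(a, cons(a, e)))   [R2 at ε]

Reduce t₂ = g(cons(cons(e, cons(cons(cons(e, a), a), cons(a, cons(a, e)))), e), cons(a, e)):
1. g(cons(cons(e, cons(cons(cons(e, a), a), cons(a, cons(a, e)))), e), cons(a, e))  →  cons(cons(cons(e, a), a), cons(a, cons(a, e)))   [R2 at ε]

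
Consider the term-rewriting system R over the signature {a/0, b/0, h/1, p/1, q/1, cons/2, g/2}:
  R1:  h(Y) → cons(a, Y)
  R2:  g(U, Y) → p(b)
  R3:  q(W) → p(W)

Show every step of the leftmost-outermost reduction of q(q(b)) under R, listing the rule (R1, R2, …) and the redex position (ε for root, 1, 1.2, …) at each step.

1. q(q(b))  →  p(q(b))   [R3 at ε]
2. p(q(b))  →  p(p(b))   [R3 at 1]

p(p(b))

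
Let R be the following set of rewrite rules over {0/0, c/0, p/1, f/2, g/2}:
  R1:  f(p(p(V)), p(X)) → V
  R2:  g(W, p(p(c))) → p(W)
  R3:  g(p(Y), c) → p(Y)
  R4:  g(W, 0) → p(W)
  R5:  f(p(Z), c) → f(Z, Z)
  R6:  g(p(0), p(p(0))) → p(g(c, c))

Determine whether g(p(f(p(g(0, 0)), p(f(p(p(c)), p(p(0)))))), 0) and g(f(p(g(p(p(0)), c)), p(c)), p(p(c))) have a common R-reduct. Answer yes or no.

yes — NF(t₁) = p(p(0)), NF(t₂) = p(p(0))

Reduce t₁ = g(p(f(p(g(0, 0)), p(f(p(p(c)), p(p(0)))))), 0):
1. g(p(f(p(g(0, 0)), p(f(p(p(c)), p(p(0)))))), 0)  →  p(p(f(p(g(0, 0)), p(f(p(p(c)), p(p(0)))))))   [R4 at ε]
2. p(p(f(p(g(0, 0)), p(f(p(p(c)), p(p(0)))))))  →  p(p(f(p(p(0)), p(f(p(p(c)), p(p(0)))))))   [R4 at 1.1.1.1]
3. p(p(f(p(p(0)), p(f(p(p(c)), p(p(0)))))))  →  p(p(0))   [R1 at 1.1]

Reduce t₂ = g(f(p(g(p(p(0)), c)), p(c)), p(p(c))):
1. g(f(p(g(p(p(0)), c)), p(c)), p(p(c)))  →  p(f(p(g(p(p(0)), c)), p(c)))   [R2 at ε]
2. p(f(p(g(p(p(0)), c)), p(c)))  →  p(f(p(p(p(0))), p(c)))   [R3 at 1.1.1]
3. p(f(p(p(p(0))), p(c)))  →  p(p(0))   [R1 at 1]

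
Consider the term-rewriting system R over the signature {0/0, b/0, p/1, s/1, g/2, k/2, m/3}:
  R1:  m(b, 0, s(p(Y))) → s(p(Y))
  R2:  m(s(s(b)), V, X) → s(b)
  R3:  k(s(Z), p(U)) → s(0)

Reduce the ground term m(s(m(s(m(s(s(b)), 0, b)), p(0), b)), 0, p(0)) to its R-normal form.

s(b)

1. m(s(m(s(m(s(s(b)), 0, b)), p(0), b)), 0, p(0))  →  m(s(m(s(s(b)), p(0), b)), 0, p(0))   [R2 at 1.1.1.1]
2. m(s(m(s(s(b)), p(0), b)), 0, p(0))  →  m(s(s(b)), 0, p(0))   [R2 at 1.1]
3. m(s(s(b)), 0, p(0))  →  s(b)   [R2 at ε]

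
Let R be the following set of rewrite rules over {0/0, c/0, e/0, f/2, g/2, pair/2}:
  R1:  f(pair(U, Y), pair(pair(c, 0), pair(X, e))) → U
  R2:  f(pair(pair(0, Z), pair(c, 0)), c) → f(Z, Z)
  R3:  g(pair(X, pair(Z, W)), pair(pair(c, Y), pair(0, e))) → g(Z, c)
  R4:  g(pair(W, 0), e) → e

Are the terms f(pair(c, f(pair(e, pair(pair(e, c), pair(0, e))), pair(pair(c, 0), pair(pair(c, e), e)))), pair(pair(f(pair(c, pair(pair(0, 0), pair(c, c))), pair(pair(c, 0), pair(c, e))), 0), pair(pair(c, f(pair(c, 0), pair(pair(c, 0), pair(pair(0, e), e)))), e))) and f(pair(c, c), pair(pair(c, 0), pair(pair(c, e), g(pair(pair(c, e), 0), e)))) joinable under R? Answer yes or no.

Reduce t₁ = f(pair(c, f(pair(e, pair(pair(e, c), pair(0, e))), pair(pair(c, 0), pair(pair(c, e), e)))), pair(pair(f(pair(c, pair(pair(0, 0), pair(c, c))), pair(pair(c, 0), pair(c, e))), 0), pair(pair(c, f(pair(c, 0), pair(pair(c, 0), pair(pair(0, e), e)))), e))):
1. f(pair(c, f(pair(e, pair(pair(e, c), pair(0, e))), pair(pair(c, 0), pair(pair(c, e), e)))), pair(pair(f(pair(c, pair(pair(0, 0), pair(c, c))), pair(pair(c, 0), pair(c, e))), 0), pair(pair(c, f(pair(c, 0), pair(pair(c, 0), pair(pair(0, e), e)))), e)))  →  f(pair(c, e), pair(pair(f(pair(c, pair(pair(0, 0), pair(c, c))), pair(pair(c, 0), pair(c, e))), 0), pair(pair(c, f(pair(c, 0), pair(pair(c, 0), pair(pair(0, e), e)))), e)))   [R1 at 1.2]
2. f(pair(c, e), pair(pair(f(pair(c, pair(pair(0, 0), pair(c, c))), pair(pair(c, 0), pair(c, e))), 0), pair(pair(c, f(pair(c, 0), pair(pair(c, 0), pair(pair(0, e), e)))), e)))  →  f(pair(c, e), pair(pair(c, 0), pair(pair(c, f(pair(c, 0), pair(pair(c, 0), pair(pair(0, e), e)))), e)))   [R1 at 2.1.1]
3. f(pair(c, e), pair(pair(c, 0), pair(pair(c, f(pair(c, 0), pair(pair(c, 0), pair(pair(0, e), e)))), e)))  →  c   [R1 at ε]

Reduce t₂ = f(pair(c, c), pair(pair(c, 0), pair(pair(c, e), g(pair(pair(c, e), 0), e)))):
1. f(pair(c, c), pair(pair(c, 0), pair(pair(c, e), g(pair(pair(c, e), 0), e))))  →  f(pair(c, c), pair(pair(c, 0), pair(pair(c, e), e)))   [R4 at 2.2.2]
2. f(pair(c, c), pair(pair(c, 0), pair(pair(c, e), e)))  →  c   [R1 at ε]

yes — NF(t₁) = c, NF(t₂) = c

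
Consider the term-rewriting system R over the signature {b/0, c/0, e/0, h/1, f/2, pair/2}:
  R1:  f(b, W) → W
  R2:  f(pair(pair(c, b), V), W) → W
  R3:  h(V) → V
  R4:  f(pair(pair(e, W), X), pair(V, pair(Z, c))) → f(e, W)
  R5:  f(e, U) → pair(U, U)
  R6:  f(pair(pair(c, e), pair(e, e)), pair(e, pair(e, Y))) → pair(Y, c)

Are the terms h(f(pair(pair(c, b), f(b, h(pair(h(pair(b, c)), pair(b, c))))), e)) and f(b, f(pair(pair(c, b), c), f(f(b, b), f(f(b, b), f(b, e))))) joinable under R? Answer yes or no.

yes — NF(t₁) = e, NF(t₂) = e

Reduce t₁ = h(f(pair(pair(c, b), f(b, h(pair(h(pair(b, c)), pair(b, c))))), e)):
1. h(f(pair(pair(c, b), f(b, h(pair(h(pair(b, c)), pair(b, c))))), e))  →  f(pair(pair(c, b), f(b, h(pair(h(pair(b, c)), pair(b, c))))), e)   [R3 at ε]
2. f(pair(pair(c, b), f(b, h(pair(h(pair(b, c)), pair(b, c))))), e)  →  e   [R2 at ε]

Reduce t₂ = f(b, f(pair(pair(c, b), c), f(f(b, b), f(f(b, b), f(b, e))))):
1. f(b, f(pair(pair(c, b), c), f(f(b, b), f(f(b, b), f(b, e)))))  →  f(pair(pair(c, b), c), f(f(b, b), f(f(b, b), f(b, e))))   [R1 at ε]
2. f(pair(pair(c, b), c), f(f(b, b), f(f(b, b), f(b, e))))  →  f(f(b, b), f(f(b, b), f(b, e)))   [R2 at ε]
3. f(f(b, b), f(f(b, b), f(b, e)))  →  f(b, f(f(b, b), f(b, e)))   [R1 at 1]
4. f(b, f(f(b, b), f(b, e)))  →  f(f(b, b), f(b, e))   [R1 at ε]
5. f(f(b, b), f(b, e))  →  f(b, f(b, e))   [R1 at 1]
6. f(b, f(b, e))  →  f(b, e)   [R1 at ε]
7. f(b, e)  →  e   [R1 at ε]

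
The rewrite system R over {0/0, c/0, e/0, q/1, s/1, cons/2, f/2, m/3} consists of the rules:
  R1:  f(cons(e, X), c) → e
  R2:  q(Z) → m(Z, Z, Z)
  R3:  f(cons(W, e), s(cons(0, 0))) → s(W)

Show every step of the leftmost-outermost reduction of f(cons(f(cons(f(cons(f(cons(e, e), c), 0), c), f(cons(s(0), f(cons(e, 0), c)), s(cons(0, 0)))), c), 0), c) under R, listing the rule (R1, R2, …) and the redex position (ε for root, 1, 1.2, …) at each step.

1. f(cons(f(cons(f(cons(f(cons(e, e), c), 0), c), f(cons(s(0), f(cons(e, 0), c)), s(cons(0, 0)))), c), 0), c)  →  f(cons(f(cons(f(cons(e, 0), c), f(cons(s(0), f(cons(e, 0), c)), s(cons(0, 0)))), c), 0), c)   [R1 at 1.1.1.1.1.1]
2. f(cons(f(cons(f(cons(e, 0), c), f(cons(s(0), f(cons(e, 0), c)), s(cons(0, 0)))), c), 0), c)  →  f(cons(f(cons(e, f(cons(s(0), f(cons(e, 0), c)), s(cons(0, 0)))), c), 0), c)   [R1 at 1.1.1.1]
3. f(cons(f(cons(e, f(cons(s(0), f(cons(e, 0), c)), s(cons(0, 0)))), c), 0), c)  →  f(cons(e, 0), c)   [R1 at 1.1]
4. f(cons(e, 0), c)  →  e   [R1 at ε]

e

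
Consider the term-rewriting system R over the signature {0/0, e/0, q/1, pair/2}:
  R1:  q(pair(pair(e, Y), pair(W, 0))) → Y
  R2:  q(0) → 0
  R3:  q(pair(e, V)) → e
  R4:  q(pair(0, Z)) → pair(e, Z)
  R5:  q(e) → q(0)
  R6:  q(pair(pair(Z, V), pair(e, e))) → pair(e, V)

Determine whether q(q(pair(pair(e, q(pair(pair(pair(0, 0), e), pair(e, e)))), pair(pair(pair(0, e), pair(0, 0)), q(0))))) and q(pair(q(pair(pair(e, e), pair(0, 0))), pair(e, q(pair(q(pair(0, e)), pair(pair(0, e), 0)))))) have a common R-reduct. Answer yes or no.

Reduce t₁ = q(q(pair(pair(e, q(pair(pair(pair(0, 0), e), pair(e, e)))), pair(pair(pair(0, e), pair(0, 0)), q(0))))):
1. q(q(pair(pair(e, q(pair(pair(pair(0, 0), e), pair(e, e)))), pair(pair(pair(0, e), pair(0, 0)), q(0)))))  →  q(q(pair(pair(e, pair(e, e)), pair(pair(pair(0, e), pair(0, 0)), q(0)))))   [R6 at 1.1.1.2]
2. q(q(pair(pair(e, pair(e, e)), pair(pair(pair(0, e), pair(0, 0)), q(0)))))  →  q(q(pair(pair(e, pair(e, e)), pair(pair(pair(0, e), pair(0, 0)), 0))))   [R2 at 1.1.2.2]
3. q(q(pair(pair(e, pair(e, e)), pair(pair(pair(0, e), pair(0, 0)), 0))))  →  q(pair(e, e))   [R1 at 1]
4. q(pair(e, e))  →  e   [R3 at ε]

Reduce t₂ = q(pair(q(pair(pair(e, e), pair(0, 0))), pair(e, q(pair(q(pair(0, e)), pair(pair(0, e), 0)))))):
1. q(pair(q(pair(pair(e, e), pair(0, 0))), pair(e, q(pair(q(pair(0, e)), pair(pair(0, e), 0))))))  →  q(pair(e, pair(e, q(pair(q(pair(0, e)), pair(pair(0, e), 0))))))   [R1 at 1.1]
2. q(pair(e, pair(e, q(pair(q(pair(0, e)), pair(pair(0, e), 0))))))  →  e   [R3 at ε]

yes — NF(t₁) = e, NF(t₂) = e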